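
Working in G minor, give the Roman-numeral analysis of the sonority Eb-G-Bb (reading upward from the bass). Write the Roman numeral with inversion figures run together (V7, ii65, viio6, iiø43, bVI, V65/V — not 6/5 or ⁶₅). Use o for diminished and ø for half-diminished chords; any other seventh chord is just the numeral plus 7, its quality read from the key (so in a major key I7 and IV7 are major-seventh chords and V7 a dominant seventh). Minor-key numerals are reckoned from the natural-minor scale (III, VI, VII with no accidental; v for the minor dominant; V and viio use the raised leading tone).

VI

The pitches Eb-G-Bb form a major triad rooted on Eb.
Eb is scale degree 6 in G minor, and a major triad on that degree is written VI.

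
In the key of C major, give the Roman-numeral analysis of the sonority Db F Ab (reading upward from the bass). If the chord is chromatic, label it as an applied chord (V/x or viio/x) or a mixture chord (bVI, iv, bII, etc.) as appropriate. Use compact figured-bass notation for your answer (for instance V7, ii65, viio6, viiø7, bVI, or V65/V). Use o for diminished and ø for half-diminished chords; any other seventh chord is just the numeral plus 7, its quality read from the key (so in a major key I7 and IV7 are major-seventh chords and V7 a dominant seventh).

bII

The pitches Db-F-Ab form a major triad rooted on Db.
Db is the lowered second degree of C major (diatonic 2 would be D). This is the Neapolitan chord — a major triad on the lowered second degree.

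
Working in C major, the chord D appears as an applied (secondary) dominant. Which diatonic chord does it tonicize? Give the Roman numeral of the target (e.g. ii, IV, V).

The chord is a major triad on D.
A dominant resolves down a perfect fifth: D → G. In C major, G is scale degree 5, i.e. V.

V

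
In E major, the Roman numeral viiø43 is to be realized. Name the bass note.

viiø in E major has root D#; the chord is D#-F#-A-C#.
The figure 43 means second inversion — the fifth is in the bass.

A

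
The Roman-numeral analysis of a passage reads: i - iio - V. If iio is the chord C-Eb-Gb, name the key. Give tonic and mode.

iio is given as C-Eb-Gb — a diminished triad with root C.
iio on C implies C is the supertonic; that puts the tonic at Bb, and the lowercase numeral fits minor mode.

Bb minor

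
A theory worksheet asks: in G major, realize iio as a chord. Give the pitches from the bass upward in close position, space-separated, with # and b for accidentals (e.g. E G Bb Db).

iio is the diminished supertonic triad, borrowed from the parallel minor. In G major that root is A.
So the chord is A-C-Eb, a diminished triad.

A C Eb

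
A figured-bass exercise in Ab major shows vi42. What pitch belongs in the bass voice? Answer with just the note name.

vi in Ab major has root F; the chord is F-Ab-C-Eb.
The figure 42 means third inversion — the seventh is in the bass.

Eb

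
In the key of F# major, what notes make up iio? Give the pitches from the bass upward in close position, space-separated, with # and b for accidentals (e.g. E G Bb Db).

G# B D

Scale degree 2 in F# major is G#; here the chord built on it is altered to a diminished triad. iio is the diminished supertonic triad, borrowed from the parallel minor.
So the chord is G#-B-D.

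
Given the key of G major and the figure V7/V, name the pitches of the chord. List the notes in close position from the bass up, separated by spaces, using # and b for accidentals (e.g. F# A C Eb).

A C# E G

The slash means an applied dominant: we want the dominant of V. In G major, V is D major, and its dominant is built on A.
Building a dominant seventh chord on A gives A-C#-E-G.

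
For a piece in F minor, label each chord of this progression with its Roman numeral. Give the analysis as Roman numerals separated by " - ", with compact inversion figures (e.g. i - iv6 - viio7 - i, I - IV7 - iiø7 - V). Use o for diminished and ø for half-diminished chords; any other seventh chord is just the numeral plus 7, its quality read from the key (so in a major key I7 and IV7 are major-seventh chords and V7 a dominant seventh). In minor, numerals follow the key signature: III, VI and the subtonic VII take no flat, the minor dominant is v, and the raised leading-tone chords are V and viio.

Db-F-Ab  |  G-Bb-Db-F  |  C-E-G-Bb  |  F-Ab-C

Db-F-Ab has root Db, degree 6 in F minor, so VI.
G-Bb-Db-F: half-diminished seventh chord on G = scale degree 2 → iiø7.
C-E-G-Bb: root C is the dominant; dominant seventh chord there is V7.
F-Ab-C: minor triad on F = scale degree 1 → i.

VI - iiø7 - V7 - i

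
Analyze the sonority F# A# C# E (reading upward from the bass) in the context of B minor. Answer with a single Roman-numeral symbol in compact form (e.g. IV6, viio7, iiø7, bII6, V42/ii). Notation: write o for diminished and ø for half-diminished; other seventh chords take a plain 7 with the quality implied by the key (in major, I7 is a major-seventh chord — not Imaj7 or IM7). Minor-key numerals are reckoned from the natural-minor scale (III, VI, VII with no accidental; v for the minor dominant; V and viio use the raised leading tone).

V7

The pitches F#-A#-C#-E form a dominant seventh chord rooted on F#.
F# is scale degree 5 in B minor, and a dominant seventh chord on that degree is written V7.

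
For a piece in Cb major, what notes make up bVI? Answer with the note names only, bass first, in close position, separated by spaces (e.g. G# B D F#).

Abb Cb Ebb

bVI is a major triad on the lowered sixth degree, borrowed from the parallel minor. In Cb major that root is Abb.
So the chord is Abb-Cb-Ebb, a major triad.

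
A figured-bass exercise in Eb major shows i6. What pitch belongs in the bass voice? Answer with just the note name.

Gb

i in Eb major has root Eb; the chord is Eb-Gb-Bb.
The figure 6 means first inversion — the third is in the bass.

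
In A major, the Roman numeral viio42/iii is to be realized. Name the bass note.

The applied chord viio42/iii is rooted on B#: B#-D#-F#-A.
The figure 42 means third inversion — the seventh is in the bass.

A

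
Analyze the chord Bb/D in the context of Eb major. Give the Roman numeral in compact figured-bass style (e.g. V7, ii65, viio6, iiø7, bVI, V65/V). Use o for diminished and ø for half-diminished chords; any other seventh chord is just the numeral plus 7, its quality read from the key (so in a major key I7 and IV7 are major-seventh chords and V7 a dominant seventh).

V6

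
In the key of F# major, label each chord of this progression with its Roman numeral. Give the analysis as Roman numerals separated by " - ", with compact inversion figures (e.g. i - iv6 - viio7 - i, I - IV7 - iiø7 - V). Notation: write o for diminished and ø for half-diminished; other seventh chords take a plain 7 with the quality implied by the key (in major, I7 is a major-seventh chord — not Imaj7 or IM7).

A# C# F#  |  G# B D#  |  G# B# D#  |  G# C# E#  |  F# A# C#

I6 - ii - V/V - V64 - I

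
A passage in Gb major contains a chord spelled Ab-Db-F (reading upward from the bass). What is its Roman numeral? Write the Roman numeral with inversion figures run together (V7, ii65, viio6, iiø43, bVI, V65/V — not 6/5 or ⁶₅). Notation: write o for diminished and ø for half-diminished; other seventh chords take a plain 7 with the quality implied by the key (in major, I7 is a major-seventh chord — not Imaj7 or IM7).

The pitches Db-F-Ab form a major triad rooted on Db.
In Gb major, Db is the dominant; the diatonic major triad there is V.
With Ab in the bass the chord is in second inversion, so the figured bass is 64.

V64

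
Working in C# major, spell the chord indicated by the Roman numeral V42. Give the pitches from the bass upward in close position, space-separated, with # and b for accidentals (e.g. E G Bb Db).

F# G# B# D#

The numeral's case and figure indicate a dominant seventh chord. In C# major its root, the dominant, is G#.
Stacking thirds from G# gives G#-B#-D#-F#.
The figured bass 42 indicates third inversion, placing the seventh (F#) in the bass: F#-G#-B#-D#.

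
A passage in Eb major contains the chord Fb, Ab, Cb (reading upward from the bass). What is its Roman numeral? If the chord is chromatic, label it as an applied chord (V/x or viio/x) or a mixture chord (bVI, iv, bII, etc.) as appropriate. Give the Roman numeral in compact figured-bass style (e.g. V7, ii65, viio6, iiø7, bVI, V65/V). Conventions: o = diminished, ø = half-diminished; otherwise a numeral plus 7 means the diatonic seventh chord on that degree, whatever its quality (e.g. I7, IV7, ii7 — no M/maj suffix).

bII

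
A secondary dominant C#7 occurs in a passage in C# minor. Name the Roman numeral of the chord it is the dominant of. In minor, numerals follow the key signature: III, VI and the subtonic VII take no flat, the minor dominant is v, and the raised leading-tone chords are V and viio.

iv

The chord is a dominant seventh chord on C#.
A dominant resolves down a perfect fifth: C# → F#. In C# minor, F# is scale degree 4, i.e. iv.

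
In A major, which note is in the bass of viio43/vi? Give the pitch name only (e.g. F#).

B

The applied chord viio43/vi is rooted on E#: E#-G#-B-D.
The figure 43 means second inversion — the fifth is in the bass.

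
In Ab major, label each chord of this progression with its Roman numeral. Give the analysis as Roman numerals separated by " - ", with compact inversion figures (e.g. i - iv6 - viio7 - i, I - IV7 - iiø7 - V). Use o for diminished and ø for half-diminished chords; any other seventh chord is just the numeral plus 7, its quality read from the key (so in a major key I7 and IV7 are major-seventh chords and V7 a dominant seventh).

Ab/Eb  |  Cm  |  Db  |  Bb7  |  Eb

I64 - iii - IV - V7/V - V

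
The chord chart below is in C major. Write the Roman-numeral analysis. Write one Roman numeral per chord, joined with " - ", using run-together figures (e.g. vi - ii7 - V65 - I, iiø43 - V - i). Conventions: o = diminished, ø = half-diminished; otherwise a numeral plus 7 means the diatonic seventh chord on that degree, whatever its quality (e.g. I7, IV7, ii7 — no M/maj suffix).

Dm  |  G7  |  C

Dm: root D is the supertonic; minor triad there is ii.
G7: dominant seventh chord on G = scale degree 5 → V7.
C: root C is the tonic; major triad there is I.

ii - V7 - I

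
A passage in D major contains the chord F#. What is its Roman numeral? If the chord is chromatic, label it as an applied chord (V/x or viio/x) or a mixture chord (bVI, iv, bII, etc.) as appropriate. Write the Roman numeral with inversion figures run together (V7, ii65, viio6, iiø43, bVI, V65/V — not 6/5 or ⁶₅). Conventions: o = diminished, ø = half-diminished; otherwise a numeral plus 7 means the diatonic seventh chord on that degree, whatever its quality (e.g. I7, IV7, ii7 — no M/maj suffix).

V/vi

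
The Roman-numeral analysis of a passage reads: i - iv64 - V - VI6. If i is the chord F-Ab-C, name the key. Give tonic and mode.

F minor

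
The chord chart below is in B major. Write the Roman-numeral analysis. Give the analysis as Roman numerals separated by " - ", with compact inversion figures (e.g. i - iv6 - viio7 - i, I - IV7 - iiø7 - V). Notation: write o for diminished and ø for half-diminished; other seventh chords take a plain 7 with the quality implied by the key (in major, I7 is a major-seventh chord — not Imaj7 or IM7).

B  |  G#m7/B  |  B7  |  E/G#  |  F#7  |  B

B: root B is the tonic; major triad there is I.
G#m7/B: root G# is the submediant; minor seventh chord there is vi65.
B7: chromatic; B is V of IV, so V7/IV.
E/G#: root E is the subdominant; major triad there is IV6.
F#7: root F# is the dominant; dominant seventh chord there is V7.
B has root B, degree 1 in B major, so I.

I - vi65 - V7/IV - IV6 - V7 - I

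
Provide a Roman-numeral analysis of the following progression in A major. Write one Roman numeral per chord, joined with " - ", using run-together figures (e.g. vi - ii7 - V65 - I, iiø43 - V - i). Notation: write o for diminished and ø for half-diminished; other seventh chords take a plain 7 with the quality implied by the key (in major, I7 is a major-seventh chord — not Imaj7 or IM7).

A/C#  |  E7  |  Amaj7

I6 - V7 - I7

A/C#: root A is the tonic; major triad there is I6.
E7 has root E, degree 5 in A major, so V7.
Amaj7: major seventh chord on A = scale degree 1 → I7.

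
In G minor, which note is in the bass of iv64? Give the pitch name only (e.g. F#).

G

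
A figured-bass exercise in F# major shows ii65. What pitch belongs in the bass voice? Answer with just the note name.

B

ii in F# major has root G#; the chord is G#-B-D#-F#.
The figure 65 means first inversion — the third is in the bass.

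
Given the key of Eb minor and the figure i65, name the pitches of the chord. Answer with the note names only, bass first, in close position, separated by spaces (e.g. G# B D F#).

Gb Bb Db Eb

The numeral's case and figure indicate a minor seventh chord. In Eb minor its root, the tonic, is Eb.
Stacking thirds from Eb gives Eb-Gb-Bb-Db.
With the 65 figure the chord is in first inversion; from the bass Gb upward in close position it reads Gb-Bb-Db-Eb.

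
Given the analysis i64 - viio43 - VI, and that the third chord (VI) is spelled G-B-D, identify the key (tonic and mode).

VI is given as G-B-D — a major triad with root G.
Counting down 5 scale steps from G places the tonic on B; a major triad on degree 6 is diatonic only in minor.

B minor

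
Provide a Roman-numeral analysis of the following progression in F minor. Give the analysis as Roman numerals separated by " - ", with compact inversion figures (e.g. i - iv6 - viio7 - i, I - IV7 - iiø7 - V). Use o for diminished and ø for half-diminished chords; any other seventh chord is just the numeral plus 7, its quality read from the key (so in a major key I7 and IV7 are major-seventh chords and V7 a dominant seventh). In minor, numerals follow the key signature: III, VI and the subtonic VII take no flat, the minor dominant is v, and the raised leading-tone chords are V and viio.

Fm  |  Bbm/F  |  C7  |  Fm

Fm has root F, degree 1 in F minor, so i.
Bbm/F has root Bb, degree 4 in F minor, so iv64.
C7: root C is the dominant; dominant seventh chord there is V7.
Fm: minor triad on F = scale degree 1 → i.

i - iv64 - V7 - i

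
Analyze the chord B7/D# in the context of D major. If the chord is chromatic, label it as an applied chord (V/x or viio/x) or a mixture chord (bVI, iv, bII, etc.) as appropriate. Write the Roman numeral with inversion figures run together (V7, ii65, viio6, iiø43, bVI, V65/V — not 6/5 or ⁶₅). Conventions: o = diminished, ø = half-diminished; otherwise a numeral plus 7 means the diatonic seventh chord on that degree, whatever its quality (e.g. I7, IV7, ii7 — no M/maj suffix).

Stacked in thirds the chord is B-D#-F#-A: a dominant seventh chord on B.
B is not a diatonic chord root with this quality in D major, but it lies a perfect fifth above E (ii), so the chord functions as an applied dominant of ii.
With D# in the bass the chord is in first inversion, so the figured bass is 65.

V65/ii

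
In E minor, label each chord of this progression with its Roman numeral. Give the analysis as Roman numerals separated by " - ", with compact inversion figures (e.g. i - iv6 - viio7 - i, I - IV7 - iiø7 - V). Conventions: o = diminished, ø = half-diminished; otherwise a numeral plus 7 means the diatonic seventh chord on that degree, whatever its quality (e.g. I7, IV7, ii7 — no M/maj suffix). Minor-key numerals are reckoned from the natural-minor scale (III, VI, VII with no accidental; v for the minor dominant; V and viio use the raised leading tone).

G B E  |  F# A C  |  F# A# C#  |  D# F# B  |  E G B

i6 - iio - V/V - V6 - i

G-B-E: root E is the tonic; minor triad there is i6.
F#-A-C has root F#, degree 2 in E minor, so iio.
F#-A#-C# is the secondary dominant of V (major triad on F#): V/V.
D#-F#-B has root B, degree 5 in E minor, so V6.
E-G-B has root E, degree 1 in E minor, so i.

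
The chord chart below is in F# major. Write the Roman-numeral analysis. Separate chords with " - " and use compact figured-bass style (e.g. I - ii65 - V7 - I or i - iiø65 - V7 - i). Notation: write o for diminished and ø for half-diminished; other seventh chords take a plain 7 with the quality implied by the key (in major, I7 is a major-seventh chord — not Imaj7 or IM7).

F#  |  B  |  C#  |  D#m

I - IV - V - vi

F# has root F#, degree 1 in F# major, so I.
B: root B is the subdominant; major triad there is IV.
C#: major triad on C# = scale degree 5 → V.
D#m has root D#, degree 6 in F# major, so vi.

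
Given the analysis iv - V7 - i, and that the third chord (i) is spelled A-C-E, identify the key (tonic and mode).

A minor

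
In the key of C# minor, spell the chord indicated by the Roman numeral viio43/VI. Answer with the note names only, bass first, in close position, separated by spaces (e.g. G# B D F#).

The slash marks an applied leading-tone chord: viio of VI. In C# minor, VI is A, so the leading tone to it is G#, a half step below.
Building a fully diminished seventh chord on G# gives G#-B-D-F.
With the 43 figure the chord is in second inversion; from the bass D upward in close position it reads D-F-G#-B.

D F G# B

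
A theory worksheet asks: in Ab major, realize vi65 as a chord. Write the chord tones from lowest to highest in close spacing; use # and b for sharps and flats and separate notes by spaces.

Ab C Eb F

In Ab major, the sixth degree is F, and the diatonic chord built there is a minor seventh chord.
Stacking thirds from F gives F-Ab-C-Eb.
The figured bass 65 indicates first inversion, placing the third (Ab) in the bass: Ab-C-Eb-F.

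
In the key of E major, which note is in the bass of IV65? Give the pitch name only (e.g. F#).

IV in E major has root A; the chord is A-C#-E-G#.
The figure 65 means first inversion — the third is in the bass.

C#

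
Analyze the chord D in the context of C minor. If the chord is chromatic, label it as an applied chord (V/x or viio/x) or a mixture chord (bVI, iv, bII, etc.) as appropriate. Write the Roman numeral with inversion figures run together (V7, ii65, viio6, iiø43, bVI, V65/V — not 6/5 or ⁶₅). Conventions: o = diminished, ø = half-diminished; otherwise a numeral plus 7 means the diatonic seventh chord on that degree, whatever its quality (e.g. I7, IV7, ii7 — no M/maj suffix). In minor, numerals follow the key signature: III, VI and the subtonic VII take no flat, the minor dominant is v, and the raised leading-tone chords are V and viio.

V/V

The pitches D-F#-A form a major triad rooted on D.
D is not a diatonic chord root with this quality in C minor, but it lies a perfect fifth above G (V), so the chord functions as an applied dominant of V.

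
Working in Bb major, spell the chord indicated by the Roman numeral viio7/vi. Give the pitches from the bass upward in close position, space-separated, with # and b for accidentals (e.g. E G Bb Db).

viio7/vi is a secondary leading-tone chord. The target vi is G in Bb major; the applied chord is rooted a semitone below, on F#.
Building a fully diminished seventh chord on F# gives F#-A-C-Eb.

F# A C Eb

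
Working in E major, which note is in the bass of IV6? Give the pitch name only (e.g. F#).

C#

IV in E major has root A; the chord is A-C#-E.
The figure 6 means first inversion — the third is in the bass.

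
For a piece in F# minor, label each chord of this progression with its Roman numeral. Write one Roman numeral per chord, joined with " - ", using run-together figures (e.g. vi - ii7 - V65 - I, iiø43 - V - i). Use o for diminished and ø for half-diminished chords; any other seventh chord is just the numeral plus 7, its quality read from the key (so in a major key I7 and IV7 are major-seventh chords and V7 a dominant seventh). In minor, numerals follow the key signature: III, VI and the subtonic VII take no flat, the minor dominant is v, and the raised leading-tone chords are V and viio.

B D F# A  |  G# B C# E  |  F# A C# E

iv7 - v43 - i7

B-D-F#-A has root B, degree 4 in F# minor, so iv7.
G#-B-C#-E has root C#, degree 5 in F# minor, so v43.
F#-A-C#-E: root F# is the tonic; minor seventh chord there is i7.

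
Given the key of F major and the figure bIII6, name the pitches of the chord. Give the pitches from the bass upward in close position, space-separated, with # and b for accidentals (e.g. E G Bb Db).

C Eb Ab

bIII6 is a major triad on the lowered third degree, borrowed from the parallel minor. In F major that root is Ab.
So the chord is Ab-C-Eb, a major triad.
With the 6 figure the chord is in first inversion; from the bass C upward in close position it reads C-Eb-Ab.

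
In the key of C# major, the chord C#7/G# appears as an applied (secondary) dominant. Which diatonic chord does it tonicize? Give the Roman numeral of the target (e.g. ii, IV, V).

The chord is a dominant seventh chord on C#.
A dominant resolves down a perfect fifth: C# → F#. In C# major, F# is scale degree 4, i.e. IV.

IV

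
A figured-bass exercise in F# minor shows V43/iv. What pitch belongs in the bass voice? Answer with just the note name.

C#

The applied chord V43/iv is rooted on F#: F#-A#-C#-E.
The figure 43 means second inversion — the fifth is in the bass.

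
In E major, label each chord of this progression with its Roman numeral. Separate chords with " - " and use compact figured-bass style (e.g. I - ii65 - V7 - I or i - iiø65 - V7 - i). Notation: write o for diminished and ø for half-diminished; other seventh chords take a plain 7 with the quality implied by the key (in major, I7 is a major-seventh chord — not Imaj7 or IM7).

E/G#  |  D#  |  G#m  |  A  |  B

I6 - V/iii - iii - IV - V

E/G#: root E is the tonic; major triad there is I6.
D#: chromatic; D# is V of iii, so V/iii.
G#m has root G#, degree 3 in E major, so iii.
A: root A is the subdominant; major triad there is IV.
B: major triad on B = scale degree 5 → V.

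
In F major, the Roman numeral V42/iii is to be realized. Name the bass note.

D

The applied chord V42/iii is rooted on E: E-G#-B-D.
The figure 42 means third inversion — the seventh is in the bass.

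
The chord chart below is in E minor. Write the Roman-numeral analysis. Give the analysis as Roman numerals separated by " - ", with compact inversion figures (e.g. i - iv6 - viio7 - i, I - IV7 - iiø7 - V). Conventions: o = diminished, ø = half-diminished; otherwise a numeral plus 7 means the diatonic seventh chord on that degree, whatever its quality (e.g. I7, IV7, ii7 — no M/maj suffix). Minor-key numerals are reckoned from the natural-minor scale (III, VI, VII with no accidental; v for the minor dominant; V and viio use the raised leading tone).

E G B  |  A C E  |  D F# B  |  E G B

E-G-B: root E is the tonic; minor triad there is i.
A-C-E: root A is the subdominant; minor triad there is iv.
D-F#-B: root B is the dominant; minor triad there is v6.
E-G-B: root E is the tonic; minor triad there is i.

i - iv - v6 - i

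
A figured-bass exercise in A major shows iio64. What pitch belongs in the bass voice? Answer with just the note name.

F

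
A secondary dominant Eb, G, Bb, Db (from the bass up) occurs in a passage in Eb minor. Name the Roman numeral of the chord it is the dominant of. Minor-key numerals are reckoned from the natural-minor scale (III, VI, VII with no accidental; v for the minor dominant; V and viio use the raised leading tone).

The chord is a dominant seventh chord on Eb.
A dominant resolves down a perfect fifth: Eb → Ab. In Eb minor, Ab is scale degree 4, i.e. iv.

iv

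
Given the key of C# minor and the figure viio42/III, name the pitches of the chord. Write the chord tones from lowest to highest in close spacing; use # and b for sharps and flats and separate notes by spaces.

C D# F# A

The slash marks an applied leading-tone chord: viio of III. In C# minor, III is E, so the leading tone to it is D#, a half step below.
Building a fully diminished seventh chord on D# gives D#-F#-A-C.
The figured bass 42 indicates third inversion, placing the seventh (C) in the bass: C-D#-F#-A.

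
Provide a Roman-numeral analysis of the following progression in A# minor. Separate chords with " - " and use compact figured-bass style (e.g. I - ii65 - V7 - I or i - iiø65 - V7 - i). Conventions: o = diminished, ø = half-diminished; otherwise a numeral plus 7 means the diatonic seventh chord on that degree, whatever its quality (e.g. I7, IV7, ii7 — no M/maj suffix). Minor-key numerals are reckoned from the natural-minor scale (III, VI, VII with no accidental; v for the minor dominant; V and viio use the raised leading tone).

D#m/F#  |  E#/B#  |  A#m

D#m/F#: minor triad on D# = scale degree 4 → iv6.
E#/B#: root E# is the dominant; major triad there is V64.
A#m: root A# is the tonic; minor triad there is i.

iv6 - V64 - i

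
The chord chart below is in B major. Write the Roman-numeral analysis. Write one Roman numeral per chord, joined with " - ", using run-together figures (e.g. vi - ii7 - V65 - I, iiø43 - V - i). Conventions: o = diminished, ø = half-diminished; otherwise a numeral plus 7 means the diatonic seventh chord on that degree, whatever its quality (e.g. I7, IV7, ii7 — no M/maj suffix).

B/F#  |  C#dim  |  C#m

B/F#: major triad on B = scale degree 1 → I64.
C#dim: C# with this quality isn't in the key; it's iio, borrowed from the parallel minor.
C#m has root C#, degree 2 in B major, so ii.

I64 - iio - ii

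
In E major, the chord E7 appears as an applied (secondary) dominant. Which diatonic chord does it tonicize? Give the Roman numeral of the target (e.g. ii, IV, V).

The chord is a dominant seventh chord on E.
A dominant resolves down a perfect fifth: E → A. In E major, A is scale degree 4, i.e. IV.

IV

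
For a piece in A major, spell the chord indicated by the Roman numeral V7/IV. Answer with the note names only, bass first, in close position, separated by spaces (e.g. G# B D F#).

The slash means an applied dominant: we want the dominant of IV. In A major, IV is D major, and its dominant is built on A.
Building a dominant seventh chord on A gives A-C#-E-G.

A C# E G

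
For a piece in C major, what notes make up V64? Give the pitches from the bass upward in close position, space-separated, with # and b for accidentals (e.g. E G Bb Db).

D G B

In C major, the dominant is G, and the diatonic chord built there is a major triad.
Stacking thirds from G gives G-B-D.
With the 64 figure the chord is in second inversion; from the bass D upward in close position it reads D-G-B.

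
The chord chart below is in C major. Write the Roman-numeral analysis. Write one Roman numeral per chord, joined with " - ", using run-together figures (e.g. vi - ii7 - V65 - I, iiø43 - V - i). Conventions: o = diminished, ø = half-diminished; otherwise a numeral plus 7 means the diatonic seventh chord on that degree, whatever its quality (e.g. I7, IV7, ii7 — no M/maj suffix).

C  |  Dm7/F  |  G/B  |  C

I - ii65 - V6 - I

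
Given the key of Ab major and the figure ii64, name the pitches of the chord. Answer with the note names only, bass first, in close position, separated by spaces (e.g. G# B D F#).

F Bb Db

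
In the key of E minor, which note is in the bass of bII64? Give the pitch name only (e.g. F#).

bII in E minor has root F; the chord is F-A-C.
The figure 64 means second inversion — the fifth is in the bass.

C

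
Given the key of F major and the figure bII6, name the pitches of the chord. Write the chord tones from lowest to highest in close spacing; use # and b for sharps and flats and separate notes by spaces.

Bb Db Gb

Scale degree 2 in F major is G; lowering it a half step gives Gb. bII6 is the Neapolitan sixth — a major triad on the lowered second degree, here in its customary first inversion.
So the chord is Gb-Bb-Db.
The figured bass 6 indicates first inversion, placing the third (Bb) in the bass: Bb-Db-Gb.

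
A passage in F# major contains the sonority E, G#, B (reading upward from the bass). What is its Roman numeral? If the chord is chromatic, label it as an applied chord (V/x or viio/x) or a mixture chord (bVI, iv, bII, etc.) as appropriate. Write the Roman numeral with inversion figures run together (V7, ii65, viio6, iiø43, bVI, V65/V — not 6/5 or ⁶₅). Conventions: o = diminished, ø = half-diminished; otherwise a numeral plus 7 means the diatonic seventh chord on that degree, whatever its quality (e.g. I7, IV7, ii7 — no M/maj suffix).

bVII

The pitches E-G#-B form a major triad rooted on E.
E is the lowered seventh degree of F# major (diatonic 7 would be E#). This is a major triad on the lowered seventh degree (the subtonic), borrowed from the parallel minor.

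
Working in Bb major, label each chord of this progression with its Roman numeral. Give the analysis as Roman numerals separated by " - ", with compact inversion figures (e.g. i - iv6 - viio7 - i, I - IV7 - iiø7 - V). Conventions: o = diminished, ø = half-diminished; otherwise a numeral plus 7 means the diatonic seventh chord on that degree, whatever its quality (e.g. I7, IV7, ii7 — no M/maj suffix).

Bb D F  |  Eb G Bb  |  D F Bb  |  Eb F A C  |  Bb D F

I - IV - I6 - V42 - I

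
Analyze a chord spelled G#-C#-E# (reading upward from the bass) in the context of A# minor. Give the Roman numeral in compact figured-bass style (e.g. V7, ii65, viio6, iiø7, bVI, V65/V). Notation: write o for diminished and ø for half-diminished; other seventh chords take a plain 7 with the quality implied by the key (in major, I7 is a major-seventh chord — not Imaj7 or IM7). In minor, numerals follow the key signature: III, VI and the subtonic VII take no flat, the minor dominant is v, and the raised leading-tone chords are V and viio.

III64

Stacked in thirds the chord is C#-E#-G#: a major triad on C#.
In A# minor, C# is the mediant; the diatonic major triad there is III.
With G# in the bass the chord is in second inversion, so the figured bass is 64.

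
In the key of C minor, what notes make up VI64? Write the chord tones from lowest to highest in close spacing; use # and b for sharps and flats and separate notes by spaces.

Eb Ab C

The numeral's case and figure indicate a major triad. In C minor its root, the sixth degree, is Ab.
Stacking thirds from Ab gives Ab-C-Eb.
With the 64 figure the chord is in second inversion; from the bass Eb upward in close position it reads Eb-Ab-C.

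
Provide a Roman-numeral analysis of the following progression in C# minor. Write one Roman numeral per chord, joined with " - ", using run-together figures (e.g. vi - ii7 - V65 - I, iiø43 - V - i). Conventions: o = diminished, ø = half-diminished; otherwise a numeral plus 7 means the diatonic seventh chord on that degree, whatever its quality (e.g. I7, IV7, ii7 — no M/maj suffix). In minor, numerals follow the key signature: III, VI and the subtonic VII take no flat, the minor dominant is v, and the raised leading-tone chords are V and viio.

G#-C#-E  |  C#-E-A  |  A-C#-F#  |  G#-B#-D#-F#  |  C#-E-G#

G#-C#-E: root C# is the tonic; minor triad there is i64.
C#-E-A has root A, degree 6 in C# minor, so VI6.
A-C#-F#: root F# is the subdominant; minor triad there is iv6.
G#-B#-D#-F# has root G#, degree 5 in C# minor, so V7.
C#-E-G#: minor triad on C# = scale degree 1 → i.

i64 - VI6 - iv6 - V7 - i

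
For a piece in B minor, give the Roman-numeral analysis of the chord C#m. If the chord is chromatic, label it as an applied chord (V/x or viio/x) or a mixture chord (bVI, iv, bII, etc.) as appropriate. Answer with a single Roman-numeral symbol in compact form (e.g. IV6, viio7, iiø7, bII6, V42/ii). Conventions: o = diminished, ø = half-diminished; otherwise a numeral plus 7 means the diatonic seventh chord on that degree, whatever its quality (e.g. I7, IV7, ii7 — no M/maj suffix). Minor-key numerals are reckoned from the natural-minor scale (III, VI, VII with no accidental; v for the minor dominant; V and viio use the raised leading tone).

ii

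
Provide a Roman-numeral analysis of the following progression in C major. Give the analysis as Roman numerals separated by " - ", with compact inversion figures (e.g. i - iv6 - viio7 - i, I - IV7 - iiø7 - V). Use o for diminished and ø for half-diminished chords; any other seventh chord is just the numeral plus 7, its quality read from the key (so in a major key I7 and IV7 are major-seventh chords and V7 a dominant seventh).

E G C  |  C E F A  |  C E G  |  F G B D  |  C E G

I6 - IV43 - I - V42 - I

E-G-C has root C, degree 1 in C major, so I6.
C-E-F-A: root F is the subdominant; major seventh chord there is IV43.
C-E-G has root C, degree 1 in C major, so I.
F-G-B-D: dominant seventh chord on G = scale degree 5 → V42.
C-E-G has root C, degree 1 in C major, so I.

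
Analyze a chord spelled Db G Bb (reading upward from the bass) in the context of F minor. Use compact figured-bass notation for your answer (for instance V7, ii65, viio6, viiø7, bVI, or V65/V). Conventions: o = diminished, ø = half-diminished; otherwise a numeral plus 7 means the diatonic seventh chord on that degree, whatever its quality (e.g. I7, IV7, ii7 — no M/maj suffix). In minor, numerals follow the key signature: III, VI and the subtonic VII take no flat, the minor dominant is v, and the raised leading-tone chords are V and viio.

Stacked in thirds the chord is G-Bb-Db: a diminished triad on G.
In F minor, G is the supertonic; the diatonic diminished triad there is iio.
With Db in the bass the chord is in second inversion, so the figured bass is 64.

iio64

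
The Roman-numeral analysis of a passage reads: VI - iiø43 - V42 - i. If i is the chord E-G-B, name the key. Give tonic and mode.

E minor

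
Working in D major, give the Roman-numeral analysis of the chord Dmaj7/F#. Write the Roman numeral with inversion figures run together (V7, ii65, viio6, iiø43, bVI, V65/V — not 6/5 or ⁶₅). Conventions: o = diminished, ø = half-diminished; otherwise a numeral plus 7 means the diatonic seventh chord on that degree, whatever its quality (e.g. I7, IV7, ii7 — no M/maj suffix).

The pitches D-F#-A-C# form a major seventh chord rooted on D.
In D major, D is the tonic; the diatonic major seventh chord there is I7.
With F# in the bass the chord is in first inversion, so the figured bass is 65.

I65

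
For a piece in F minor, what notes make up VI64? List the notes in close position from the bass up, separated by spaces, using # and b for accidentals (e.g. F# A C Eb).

In F minor, the sixth degree is Db, and the diatonic chord built there is a major triad.
Stacking thirds from Db gives Db-F-Ab.
With the 64 figure the chord is in second inversion; from the bass Ab upward in close position it reads Ab-Db-F.

Ab Db F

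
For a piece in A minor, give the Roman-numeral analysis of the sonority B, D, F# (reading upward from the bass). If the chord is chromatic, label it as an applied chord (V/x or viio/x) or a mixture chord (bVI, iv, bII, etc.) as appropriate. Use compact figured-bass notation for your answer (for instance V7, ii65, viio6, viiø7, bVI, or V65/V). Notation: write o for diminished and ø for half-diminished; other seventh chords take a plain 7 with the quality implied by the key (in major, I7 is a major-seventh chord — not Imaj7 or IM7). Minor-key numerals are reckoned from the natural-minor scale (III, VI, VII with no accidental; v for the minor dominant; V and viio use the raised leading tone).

ii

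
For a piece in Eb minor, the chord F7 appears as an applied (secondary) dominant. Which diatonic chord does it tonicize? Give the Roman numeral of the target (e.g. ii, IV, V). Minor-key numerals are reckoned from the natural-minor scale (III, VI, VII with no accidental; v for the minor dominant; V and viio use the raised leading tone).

V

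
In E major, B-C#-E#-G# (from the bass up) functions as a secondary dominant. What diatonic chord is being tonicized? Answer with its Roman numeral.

The chord is a dominant seventh chord on C#.
A dominant resolves down a perfect fifth: C# → F#. In E major, F# is scale degree 2, i.e. ii.

ii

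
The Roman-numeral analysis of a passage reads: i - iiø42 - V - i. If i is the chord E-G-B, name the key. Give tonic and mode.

E minor

i is given as E-G-B — a minor triad with root E.
If E is scale degree 1 and the mode makes that degree carry a minor triad, the tonic is E and the mode is minor.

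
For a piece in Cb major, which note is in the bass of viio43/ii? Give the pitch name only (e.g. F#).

Gb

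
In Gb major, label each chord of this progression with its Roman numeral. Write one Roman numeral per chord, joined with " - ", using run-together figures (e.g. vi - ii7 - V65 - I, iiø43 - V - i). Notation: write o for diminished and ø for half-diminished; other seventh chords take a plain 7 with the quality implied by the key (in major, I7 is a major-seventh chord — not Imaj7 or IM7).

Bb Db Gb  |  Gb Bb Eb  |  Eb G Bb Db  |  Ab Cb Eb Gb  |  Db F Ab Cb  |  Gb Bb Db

Bb-Db-Gb: major triad on Gb = scale degree 1 → I6.
Gb-Bb-Eb has root Eb, degree 6 in Gb major, so vi6.
Eb-G-Bb-Db is the secondary dominant of ii (dominant seventh chord on Eb): V7/ii.
Ab-Cb-Eb-Gb: root Ab is the supertonic; minor seventh chord there is ii7.
Db-F-Ab-Cb: root Db is the dominant; dominant seventh chord there is V7.
Gb-Bb-Db: root Gb is the tonic; major triad there is I.

I6 - vi6 - V7/ii - ii7 - V7 - I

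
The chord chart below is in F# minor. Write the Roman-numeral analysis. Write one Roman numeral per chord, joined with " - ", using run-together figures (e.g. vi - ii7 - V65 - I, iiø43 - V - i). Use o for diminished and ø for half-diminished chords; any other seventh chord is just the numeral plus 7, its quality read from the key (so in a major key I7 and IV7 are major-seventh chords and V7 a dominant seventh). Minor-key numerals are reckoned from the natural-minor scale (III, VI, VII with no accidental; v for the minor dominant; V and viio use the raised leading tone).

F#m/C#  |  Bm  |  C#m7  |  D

i64 - iv - v7 - VI

F#m/C#: root F# is the tonic; minor triad there is i64.
Bm: minor triad on B = scale degree 4 → iv.
C#m7: minor seventh chord on C# = scale degree 5 → v7.
D has root D, degree 6 in F# minor, so VI.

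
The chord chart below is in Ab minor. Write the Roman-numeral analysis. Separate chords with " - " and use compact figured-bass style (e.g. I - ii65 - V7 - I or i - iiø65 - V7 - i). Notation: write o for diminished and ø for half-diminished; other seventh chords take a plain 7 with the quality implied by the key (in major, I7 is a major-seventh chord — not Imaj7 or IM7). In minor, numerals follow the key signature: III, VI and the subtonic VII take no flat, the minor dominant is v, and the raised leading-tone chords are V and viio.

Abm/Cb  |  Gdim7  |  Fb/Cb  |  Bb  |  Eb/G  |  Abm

Abm/Cb has root Ab, degree 1 in Ab minor, so i6.
Gdim7: root G is the leading tone; fully diminished seventh chord there is viio7.
Fb/Cb: major triad on Fb = scale degree 6 → VI64.
Bb is the secondary dominant of V (major triad on Bb): V/V.
Eb/G: major triad on Eb = scale degree 5 → V6.
Abm: minor triad on Ab = scale degree 1 → i.

i6 - viio7 - VI64 - V/V - V6 - i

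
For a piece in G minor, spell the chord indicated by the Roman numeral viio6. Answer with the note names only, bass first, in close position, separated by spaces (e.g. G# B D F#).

A C F#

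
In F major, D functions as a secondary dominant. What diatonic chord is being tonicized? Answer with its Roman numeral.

The chord is a major triad on D.
A dominant resolves down a perfect fifth: D → G. In F major, G is scale degree 2, i.e. ii.

ii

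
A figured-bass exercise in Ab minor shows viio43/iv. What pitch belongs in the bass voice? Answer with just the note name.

The applied chord viio43/iv is rooted on C: C-Eb-Gb-Bbb.
The figure 43 means second inversion — the fifth is in the bass.

Gb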